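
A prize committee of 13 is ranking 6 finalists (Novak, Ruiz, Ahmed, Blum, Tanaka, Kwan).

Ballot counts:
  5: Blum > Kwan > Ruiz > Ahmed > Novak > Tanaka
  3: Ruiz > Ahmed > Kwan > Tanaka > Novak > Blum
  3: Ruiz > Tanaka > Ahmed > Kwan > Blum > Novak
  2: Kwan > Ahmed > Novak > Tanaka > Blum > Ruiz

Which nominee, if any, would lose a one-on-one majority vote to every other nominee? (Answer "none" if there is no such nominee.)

none

Head-to-head results (13 jurors):
Novak vs Ruiz: Novak preferred on 2 ballots; Ruiz wins 11–2.
Novak–Ahmed: Ahmed 13–0.
Novak vs Blum: Novak preferred on 3+2 = 5 ballots; Blum wins 8–5.
Novak–Tanaka: Novak 7–6.
Novak vs Kwan: Kwan, 13–0.
Ruiz vs Ahmed: Ruiz preferred on 5+3+3 = 11 ballots; Ruiz wins 11–2.
Ruiz vs Blum: Blum, 7–6.
Ruiz vs Tanaka: Ruiz preferred on 5+3+3 = 11 ballots; Ruiz wins 11–2.
Ruiz vs Kwan: 3+3 = 6 for Ruiz, 7 for Kwan — Kwan by 7–6.
Ahmed vs Blum: 3+3+2 = 8 for Ahmed, 5 for Blum — Ahmed by 8–5.
Ahmed–Tanaka: Ahmed 10–3.
Ahmed vs Kwan: Kwan, 7–6.
Blum vs Tanaka: Tanaka, 8–5.
Blum vs Kwan: Kwan wins 8–5.
Tanaka vs Kwan: 3 to 10, Kwan.
Every nominee wins at least one matchup (Novak beats Tanaka; Ruiz beats Novak; Ahmed beats Novak; Blum beats Novak; Tanaka beats Blum; Kwan beats Novak), so there is no Condorcet loser.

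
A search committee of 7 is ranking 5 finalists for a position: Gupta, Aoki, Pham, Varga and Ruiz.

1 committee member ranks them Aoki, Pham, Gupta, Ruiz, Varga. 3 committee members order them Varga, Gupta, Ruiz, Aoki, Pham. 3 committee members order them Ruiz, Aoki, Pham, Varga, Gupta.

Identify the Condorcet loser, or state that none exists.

none

Head-to-head results (7 committee members):
Gupta vs Aoki: Gupta preferred on 3 ballots; Aoki wins 4–3.
Gupta vs Pham: Pham, 4–3.
Gupta vs Varga: 1 for Gupta, 6 for Varga — Varga by 6–1.
Gupta vs Ruiz: Gupta is ranked higher on 1+3 = 4 ballots, Ruiz on 3. Gupta wins 4–3.
Aoki vs Pham: Aoki, 7–0.
Aoki vs Varga: Aoki preferred on 1+3 = 4 ballots; Aoki wins 4–3.
Aoki vs Ruiz: 1 for Aoki, 6 for Ruiz — Ruiz by 6–1.
Pham vs Varga: Pham preferred on 1+3 = 4 ballots; Pham wins 4–3.
Pham–Ruiz: Ruiz 6–1.
Varga vs Ruiz: Varga is ranked higher on 3 ballots, Ruiz on 4. Ruiz wins 4–3.
No candidate is winless: Gupta beats Ruiz; Aoki beats Gupta; Pham beats Gupta; Varga beats Gupta; Ruiz beats Aoki. There is no Condorcet loser.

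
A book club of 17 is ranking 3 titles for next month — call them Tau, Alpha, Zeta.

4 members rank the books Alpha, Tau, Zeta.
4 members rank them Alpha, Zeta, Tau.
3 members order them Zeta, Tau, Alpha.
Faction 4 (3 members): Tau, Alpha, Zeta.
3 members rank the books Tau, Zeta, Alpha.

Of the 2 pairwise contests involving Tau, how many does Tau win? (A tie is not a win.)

Tau against each rival (17 members):
Tau vs Alpha: 9 to 8, Tau.
Tau–Zeta: Tau 10–7.
Tau beats Alpha, Zeta — 2 pairwise wins.

2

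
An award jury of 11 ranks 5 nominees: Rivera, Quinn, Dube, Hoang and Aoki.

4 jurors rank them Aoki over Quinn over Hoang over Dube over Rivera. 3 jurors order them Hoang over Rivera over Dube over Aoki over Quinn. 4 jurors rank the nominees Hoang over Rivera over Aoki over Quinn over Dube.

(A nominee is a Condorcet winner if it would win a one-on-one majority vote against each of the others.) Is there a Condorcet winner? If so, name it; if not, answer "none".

Check each pair by majority over 11 ballots:
Rivera vs Quinn: Rivera, 7–4.
Rivera vs Dube: Rivera wins 7–4.
Rivera vs Hoang: Hoang wins 11–0.
Rivera–Aoki: Rivera 7–4.
Quinn vs Dube: Quinn, 8–3.
Quinn–Hoang: Hoang 7–4.
Quinn vs Aoki: Aoki, 11–0.
Dube vs Hoang: Hoang wins 11–0.
Dube–Aoki: Aoki 8–3.
Hoang vs Aoki: Hoang wins 7–4.
Hoang beats each of Rivera, Quinn, Dube, Aoki — Hoang is the Condorcet winner.

Hoang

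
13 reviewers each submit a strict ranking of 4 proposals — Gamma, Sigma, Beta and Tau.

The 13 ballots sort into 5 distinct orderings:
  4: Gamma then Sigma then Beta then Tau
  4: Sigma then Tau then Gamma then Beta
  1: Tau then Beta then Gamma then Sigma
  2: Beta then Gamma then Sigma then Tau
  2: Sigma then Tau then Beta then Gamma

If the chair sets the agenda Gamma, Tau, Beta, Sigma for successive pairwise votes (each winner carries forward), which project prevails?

Sigma

Round 1: Gamma vs Tau — 6–7, Tau advances.
Round 2: Tau vs Beta — 7–6, Tau advances.
Round 3: Tau vs Sigma — 1–12, Sigma advances.
The agenda winner is Sigma.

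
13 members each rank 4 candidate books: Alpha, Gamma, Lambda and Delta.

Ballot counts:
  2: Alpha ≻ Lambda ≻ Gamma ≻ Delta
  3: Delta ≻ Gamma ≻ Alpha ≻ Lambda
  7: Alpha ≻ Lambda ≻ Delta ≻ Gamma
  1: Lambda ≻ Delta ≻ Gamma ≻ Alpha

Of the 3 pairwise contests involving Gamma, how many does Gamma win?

Gamma against each rival (13 members):
Gamma vs Alpha: Gamma is ranked higher on 3+1 = 4 ballots, Alpha on 9. Alpha wins 9–4.
Gamma vs Lambda: Lambda wins 10–3.
Gamma vs Delta: Delta, 11–2.
Gamma beats no one; loses to Alpha, Lambda, Delta — 0 pairwise wins.

0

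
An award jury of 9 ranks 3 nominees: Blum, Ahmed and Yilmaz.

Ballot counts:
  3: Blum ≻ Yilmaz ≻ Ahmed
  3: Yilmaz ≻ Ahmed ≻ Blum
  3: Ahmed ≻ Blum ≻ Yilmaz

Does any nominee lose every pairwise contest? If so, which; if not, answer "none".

Head-to-head results (9 jurors):
Blum vs Ahmed: 3 to 6, Ahmed.
Blum vs Yilmaz: Blum, 6–3.
Ahmed vs Yilmaz: Ahmed preferred on 3 ballots; Yilmaz wins 6–3.
Every nominee wins at least one matchup (Blum beats Yilmaz; Ahmed beats Blum; Yilmaz beats Ahmed), so there is no Condorcet loser.

none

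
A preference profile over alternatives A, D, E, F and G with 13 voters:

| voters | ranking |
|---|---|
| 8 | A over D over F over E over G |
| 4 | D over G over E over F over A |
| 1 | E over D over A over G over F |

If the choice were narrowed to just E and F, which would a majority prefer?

F

Ballots ranking E above F: 4 + 1 = 5.
Ballots ranking F above E: 13 − 5 = 8.
F wins the head-to-head 8–5.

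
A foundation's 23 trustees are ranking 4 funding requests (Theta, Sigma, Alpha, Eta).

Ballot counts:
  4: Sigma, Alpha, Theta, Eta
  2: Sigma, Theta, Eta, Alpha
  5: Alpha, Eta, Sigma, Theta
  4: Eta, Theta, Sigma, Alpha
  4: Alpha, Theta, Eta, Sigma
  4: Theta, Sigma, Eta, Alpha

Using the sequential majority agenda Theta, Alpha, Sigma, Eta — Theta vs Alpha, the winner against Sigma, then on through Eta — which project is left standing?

Eta

Round 1: Theta vs Alpha — 10–13, Alpha advances.
Round 2: Alpha vs Sigma — 9–14, Sigma advances.
Round 3: Sigma vs Eta — 10–13, Eta advances.
Eta survives the agenda.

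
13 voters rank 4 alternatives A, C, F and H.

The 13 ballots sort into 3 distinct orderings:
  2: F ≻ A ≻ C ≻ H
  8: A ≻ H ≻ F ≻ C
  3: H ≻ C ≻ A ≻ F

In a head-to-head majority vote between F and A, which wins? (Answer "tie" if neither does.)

A

Ballots ranking F above A: 2.
Ballots ranking A above F: 13 − 2 = 11.
A wins the head-to-head 11–2.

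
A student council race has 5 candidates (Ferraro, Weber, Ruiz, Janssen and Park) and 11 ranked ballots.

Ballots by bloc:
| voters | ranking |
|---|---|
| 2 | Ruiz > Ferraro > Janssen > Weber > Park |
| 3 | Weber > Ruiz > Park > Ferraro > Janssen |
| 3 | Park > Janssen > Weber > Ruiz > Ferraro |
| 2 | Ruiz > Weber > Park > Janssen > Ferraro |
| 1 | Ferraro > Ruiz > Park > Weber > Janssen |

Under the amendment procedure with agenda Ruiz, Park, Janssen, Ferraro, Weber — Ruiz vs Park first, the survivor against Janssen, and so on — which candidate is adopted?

Weber

Round 1: Ruiz vs Park — 8–3, Ruiz advances.
Round 2: Ruiz vs Janssen — 8–3, Ruiz advances.
Round 3: Ruiz vs Ferraro — 10–1, Ruiz advances.
Round 4: Ruiz vs Weber — 5–6, Weber advances.
Weber survives the agenda.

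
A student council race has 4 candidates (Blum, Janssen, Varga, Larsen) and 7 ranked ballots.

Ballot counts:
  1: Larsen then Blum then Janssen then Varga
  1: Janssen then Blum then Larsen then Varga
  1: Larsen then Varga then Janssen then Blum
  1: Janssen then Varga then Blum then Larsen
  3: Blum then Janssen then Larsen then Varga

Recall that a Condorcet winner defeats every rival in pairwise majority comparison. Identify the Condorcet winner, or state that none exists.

Blum

Check each pair by majority over 7 ballots:
Blum vs Janssen: Blum preferred on 1+3 = 4 ballots; Blum wins 4–3.
Blum vs Varga: 1+1+3 = 5 for Blum, 2 for Varga — Blum by 5–2.
Blum vs Larsen: 5 to 2, Blum.
Janssen vs Varga: 1+1+1+3 = 6 for Janssen, 1 for Varga — Janssen by 6–1.
Janssen vs Larsen: Janssen preferred on 1+1+3 = 5 ballots; Janssen wins 5–2.
Varga vs Larsen: 1 for Varga, 6 for Larsen — Larsen by 6–1.
Blum defeats every rival head-to-head and is the Condorcet winner.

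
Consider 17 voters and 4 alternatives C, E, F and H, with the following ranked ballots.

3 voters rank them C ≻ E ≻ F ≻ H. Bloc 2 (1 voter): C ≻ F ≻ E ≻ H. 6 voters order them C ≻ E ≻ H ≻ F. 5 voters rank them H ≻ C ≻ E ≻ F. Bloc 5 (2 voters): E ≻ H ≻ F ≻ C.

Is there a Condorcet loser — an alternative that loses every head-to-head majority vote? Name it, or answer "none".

Pairwise majorities:
C vs E: C, 15–2.
C vs F: C wins 15–2.
C vs H: 3+1+6 = 10 for C, 7 for H — C by 10–7.
E–F: E 16–1.
E–H: E 12–5.
F vs H: 4 to 13, H.
F is beaten in every head-to-head and is the Condorcet loser.

F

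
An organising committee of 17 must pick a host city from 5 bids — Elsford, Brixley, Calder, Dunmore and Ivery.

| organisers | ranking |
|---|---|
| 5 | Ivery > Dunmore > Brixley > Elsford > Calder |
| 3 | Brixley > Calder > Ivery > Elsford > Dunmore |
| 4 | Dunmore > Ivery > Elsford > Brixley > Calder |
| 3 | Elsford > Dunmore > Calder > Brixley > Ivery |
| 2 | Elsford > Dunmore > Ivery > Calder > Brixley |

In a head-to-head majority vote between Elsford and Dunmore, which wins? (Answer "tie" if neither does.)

Ballots ranking Elsford above Dunmore: 3 + 3 + 2 = 8.
Ballots ranking Dunmore above Elsford: 17 − 8 = 9.
Dunmore wins the head-to-head 9–8.

Dunmore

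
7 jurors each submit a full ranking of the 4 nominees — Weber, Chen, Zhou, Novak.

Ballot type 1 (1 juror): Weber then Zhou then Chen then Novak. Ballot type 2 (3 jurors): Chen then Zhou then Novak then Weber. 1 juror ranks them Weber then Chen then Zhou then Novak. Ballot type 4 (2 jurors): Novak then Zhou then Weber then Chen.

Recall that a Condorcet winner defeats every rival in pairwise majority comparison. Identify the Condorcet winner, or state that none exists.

Check each pair by majority over 7 ballots:
Weber vs Chen: Weber wins 4–3.
Weber–Zhou: Zhou 5–2.
Weber–Novak: Novak 5–2.
Chen–Zhou: Chen 4–3.
Chen vs Novak: Chen, 5–2.
Zhou–Novak: Zhou 5–2.
Every nominee loses at least once (Weber loses to Zhou; Chen loses to Weber; Zhou loses to Chen; Novak loses to Chen). The majority relation contains the cycle Weber > Chen > Zhou > Weber, so there is no Condorcet winner.

none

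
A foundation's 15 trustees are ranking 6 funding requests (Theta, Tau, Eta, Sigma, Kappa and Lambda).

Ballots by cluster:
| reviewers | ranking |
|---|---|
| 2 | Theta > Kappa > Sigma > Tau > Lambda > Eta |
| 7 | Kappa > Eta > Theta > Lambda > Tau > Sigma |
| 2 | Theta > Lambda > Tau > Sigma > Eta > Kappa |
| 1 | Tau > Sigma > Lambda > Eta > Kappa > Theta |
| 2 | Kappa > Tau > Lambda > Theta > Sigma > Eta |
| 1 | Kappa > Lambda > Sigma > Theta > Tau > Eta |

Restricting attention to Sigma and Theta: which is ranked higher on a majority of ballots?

Ballots ranking Sigma above Theta: 1 + 1 = 2.
Ballots ranking Theta above Sigma: 15 − 2 = 13.
Theta wins the head-to-head 13–2.

Theta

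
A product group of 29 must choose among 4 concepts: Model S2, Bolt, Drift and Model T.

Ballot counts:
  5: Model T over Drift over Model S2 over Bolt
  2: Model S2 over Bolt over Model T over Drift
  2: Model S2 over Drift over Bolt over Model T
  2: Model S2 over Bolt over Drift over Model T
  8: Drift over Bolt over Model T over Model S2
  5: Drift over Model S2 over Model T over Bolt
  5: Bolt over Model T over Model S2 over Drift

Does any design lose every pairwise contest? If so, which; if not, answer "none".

Head-to-head results (29 engineers):
Model S2 vs Bolt: Model S2 preferred on 5+2+2+2+5 = 16 ballots; Model S2 wins 16–13.
Model S2–Drift: Drift 18–11.
Model S2 vs Model T: Model S2 preferred on 2+2+2+5 = 11 ballots; Model T wins 18–11.
Bolt vs Drift: 2+2+5 = 9 for Bolt, 20 for Drift — Drift by 20–9.
Bolt vs Model T: 19 to 10, Bolt.
Drift vs Model T: Drift wins 17–12.
Every design wins at least one matchup (Model S2 beats Bolt; Bolt beats Model T; Drift beats Model S2; Model T beats Model S2), so there is no Condorcet loser.

none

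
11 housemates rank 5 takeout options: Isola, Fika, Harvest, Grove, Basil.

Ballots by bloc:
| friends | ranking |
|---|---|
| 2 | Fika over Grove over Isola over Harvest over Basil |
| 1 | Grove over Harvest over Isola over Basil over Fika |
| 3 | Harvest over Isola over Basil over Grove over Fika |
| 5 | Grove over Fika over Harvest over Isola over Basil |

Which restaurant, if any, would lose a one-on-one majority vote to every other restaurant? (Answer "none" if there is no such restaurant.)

Head-to-head results (11 friends):
Isola vs Fika: Isola is ranked higher on 1+3 = 4 ballots, Fika on 7. Fika wins 7–4.
Isola vs Harvest: Harvest, 9–2.
Isola vs Grove: Isola is ranked higher on 3 ballots, Grove on 8. Grove wins 8–3.
Isola vs Basil: 11 to 0, Isola.
Fika vs Harvest: Fika, 7–4.
Fika vs Grove: Fika is ranked higher on 2 ballots, Grove on 9. Grove wins 9–2.
Fika vs Basil: 7 to 4, Fika.
Harvest–Grove: Grove 8–3.
Harvest vs Basil: 2+1+3+5 = 11 for Harvest, 0 for Basil — Harvest by 11–0.
Grove vs Basil: 8 to 3, Grove.
Basil loses to every other restaurant — it is the Condorcet loser.

Basil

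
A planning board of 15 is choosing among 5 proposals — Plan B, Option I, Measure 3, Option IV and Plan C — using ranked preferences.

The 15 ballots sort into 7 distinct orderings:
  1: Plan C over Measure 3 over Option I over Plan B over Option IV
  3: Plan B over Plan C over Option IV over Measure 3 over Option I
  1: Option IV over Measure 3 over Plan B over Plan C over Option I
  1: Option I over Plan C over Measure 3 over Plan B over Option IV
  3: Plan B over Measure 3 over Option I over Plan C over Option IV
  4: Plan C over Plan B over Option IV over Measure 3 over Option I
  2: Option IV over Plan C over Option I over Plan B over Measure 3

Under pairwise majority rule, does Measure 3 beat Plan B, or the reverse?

Ballots ranking Measure 3 above Plan B: 1 + 1 + 1 = 3.
Ballots ranking Plan B above Measure 3: 15 − 3 = 12.
Plan B wins the head-to-head 12–3.

Plan B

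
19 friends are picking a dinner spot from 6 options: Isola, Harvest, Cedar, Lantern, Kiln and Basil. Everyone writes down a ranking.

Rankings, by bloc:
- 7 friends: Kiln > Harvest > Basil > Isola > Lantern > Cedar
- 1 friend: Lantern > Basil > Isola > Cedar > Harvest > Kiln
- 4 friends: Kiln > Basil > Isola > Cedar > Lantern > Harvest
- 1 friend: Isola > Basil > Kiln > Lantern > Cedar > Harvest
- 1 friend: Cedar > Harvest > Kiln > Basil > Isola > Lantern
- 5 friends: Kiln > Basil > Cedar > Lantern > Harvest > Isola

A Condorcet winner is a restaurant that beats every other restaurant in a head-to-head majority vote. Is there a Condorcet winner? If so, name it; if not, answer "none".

Pairwise majorities:
Isola vs Harvest: 1+4+1 = 6 for Isola, 13 for Harvest — Harvest by 13–6.
Isola vs Cedar: Isola is ranked higher on 7+1+4+1 = 13 ballots, Cedar on 6. Isola wins 13–6.
Isola vs Lantern: 7+4+1+1 = 13 for Isola, 6 for Lantern — Isola by 13–6.
Isola vs Kiln: Kiln wins 17–2.
Isola–Basil: Basil 18–1.
Harvest vs Cedar: Harvest preferred on 7 ballots; Cedar wins 12–7.
Harvest vs Lantern: 8 to 11, Lantern.
Harvest vs Kiln: Kiln, 17–2.
Harvest–Basil: Basil 11–8.
Cedar vs Lantern: Cedar is ranked higher on 4+1+5 = 10 ballots, Lantern on 9. Cedar wins 10–9.
Cedar vs Kiln: 2 to 17, Kiln.
Cedar vs Basil: Cedar is ranked higher on 1 ballot, Basil on 18. Basil wins 18–1.
Lantern vs Kiln: 1 for Lantern, 18 for Kiln — Kiln by 18–1.
Lantern vs Basil: Basil wins 18–1.
Kiln vs Basil: Kiln is ranked higher on 7+4+1+5 = 17 ballots, Basil on 2. Kiln wins 17–2.
Kiln beats each of Isola, Harvest, Cedar, Lantern, Basil — Kiln is the Condorcet winner.

Kiln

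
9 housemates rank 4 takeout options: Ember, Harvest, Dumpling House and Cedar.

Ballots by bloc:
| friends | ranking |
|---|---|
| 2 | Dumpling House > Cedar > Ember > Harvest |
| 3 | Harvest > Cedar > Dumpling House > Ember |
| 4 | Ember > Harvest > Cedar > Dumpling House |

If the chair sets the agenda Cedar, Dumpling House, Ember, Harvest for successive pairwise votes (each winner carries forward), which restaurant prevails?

Harvest

Round 1: Cedar vs Dumpling House — 7–2, Cedar advances.
Round 2: Cedar vs Ember — 5–4, Cedar advances.
Round 3: Cedar vs Harvest — 2–7, Harvest advances.
Harvest survives the agenda.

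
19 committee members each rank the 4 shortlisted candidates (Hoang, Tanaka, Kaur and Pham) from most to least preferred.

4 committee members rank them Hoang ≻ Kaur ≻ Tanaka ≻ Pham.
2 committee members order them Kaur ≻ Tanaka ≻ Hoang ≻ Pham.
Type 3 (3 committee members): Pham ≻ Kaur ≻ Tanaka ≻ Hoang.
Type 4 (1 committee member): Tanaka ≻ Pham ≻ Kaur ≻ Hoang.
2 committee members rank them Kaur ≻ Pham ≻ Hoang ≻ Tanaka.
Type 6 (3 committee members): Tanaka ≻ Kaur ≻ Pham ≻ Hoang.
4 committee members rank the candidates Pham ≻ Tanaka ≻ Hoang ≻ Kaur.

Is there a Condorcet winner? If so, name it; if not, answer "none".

Kaur

Head-to-head results (19 committee members):
Hoang vs Tanaka: 4+2 = 6 for Hoang, 13 for Tanaka — Tanaka by 13–6.
Hoang vs Kaur: Hoang is ranked higher on 4+4 = 8 ballots, Kaur on 11. Kaur wins 11–8.
Hoang vs Pham: 6 to 13, Pham.
Tanaka vs Kaur: 1+3+4 = 8 for Tanaka, 11 for Kaur — Kaur by 11–8.
Tanaka vs Pham: 10 to 9, Tanaka.
Kaur vs Pham: 4+2+2+3 = 11 for Kaur, 8 for Pham — Kaur by 11–8.
Kaur wins every pairwise contest, so Kaur is the Condorcet winner.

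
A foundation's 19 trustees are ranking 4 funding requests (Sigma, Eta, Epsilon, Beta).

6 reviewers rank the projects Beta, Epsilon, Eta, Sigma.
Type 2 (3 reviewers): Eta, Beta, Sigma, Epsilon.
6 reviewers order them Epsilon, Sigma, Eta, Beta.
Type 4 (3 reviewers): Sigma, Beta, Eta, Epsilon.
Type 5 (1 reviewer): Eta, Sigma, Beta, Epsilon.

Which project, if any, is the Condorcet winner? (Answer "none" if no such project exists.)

none

Check each pair by majority over 19 ballots:
Sigma vs Eta: Sigma preferred on 6+3 = 9 ballots; Eta wins 10–9.
Sigma vs Epsilon: 3+3+1 = 7 for Sigma, 12 for Epsilon — Epsilon by 12–7.
Sigma vs Beta: 6+3+1 = 10 for Sigma, 9 for Beta — Sigma by 10–9.
Eta vs Epsilon: 7 to 12, Epsilon.
Eta vs Beta: 10 to 9, Eta.
Epsilon vs Beta: 6 to 13, Beta.
No project is unbeaten: Sigma loses to Eta; Eta loses to Epsilon; Epsilon loses to Beta; Beta loses to Sigma. In particular Sigma > Beta > Epsilon > Sigma is a majority cycle — no Condorcet winner exists.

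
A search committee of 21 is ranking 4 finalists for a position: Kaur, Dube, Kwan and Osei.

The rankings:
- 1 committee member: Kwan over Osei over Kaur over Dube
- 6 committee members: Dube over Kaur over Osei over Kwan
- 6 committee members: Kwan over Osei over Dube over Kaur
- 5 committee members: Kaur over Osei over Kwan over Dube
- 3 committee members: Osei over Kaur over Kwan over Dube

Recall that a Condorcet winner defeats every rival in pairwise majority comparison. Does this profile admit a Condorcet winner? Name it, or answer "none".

Pairwise majorities:
Kaur vs Dube: Kaur preferred on 1+5+3 = 9 ballots; Dube wins 12–9.
Kaur vs Kwan: 6+5+3 = 14 for Kaur, 7 for Kwan — Kaur by 14–7.
Kaur vs Osei: Kaur preferred on 6+5 = 11 ballots; Kaur wins 11–10.
Dube vs Kwan: 6 to 15, Kwan.
Dube vs Osei: Dube is ranked higher on 6 ballots, Osei on 15. Osei wins 15–6.
Kwan vs Osei: 7 to 14, Osei.
No candidate is unbeaten: Kaur loses to Dube; Dube loses to Kwan; Kwan loses to Kaur; Osei loses to Kaur. In particular Kaur → Kwan → Dube → Kaur is a majority cycle — no Condorcet winner exists.

none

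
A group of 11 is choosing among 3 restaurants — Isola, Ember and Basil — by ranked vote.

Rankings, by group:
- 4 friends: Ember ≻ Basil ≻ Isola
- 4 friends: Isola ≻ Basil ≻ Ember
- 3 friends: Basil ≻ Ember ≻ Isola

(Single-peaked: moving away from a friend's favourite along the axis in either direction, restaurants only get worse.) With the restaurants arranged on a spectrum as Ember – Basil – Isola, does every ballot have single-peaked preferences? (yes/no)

yes

Axis positions: Ember=1, Basil=2, Isola=3.
Group 1 (peak Ember at position 1): ranking walks positions 1-2-3, expanding outward from the peak — single-peaked.
Group 2 (peak Isola at position 3): ranking walks positions 3-2-1, expanding outward from the peak — single-peaked.
Group 3 (peak Basil at position 2): ranking walks positions 2-1-3, expanding outward from the peak — single-peaked.
Every ranking is single-peaked on this axis.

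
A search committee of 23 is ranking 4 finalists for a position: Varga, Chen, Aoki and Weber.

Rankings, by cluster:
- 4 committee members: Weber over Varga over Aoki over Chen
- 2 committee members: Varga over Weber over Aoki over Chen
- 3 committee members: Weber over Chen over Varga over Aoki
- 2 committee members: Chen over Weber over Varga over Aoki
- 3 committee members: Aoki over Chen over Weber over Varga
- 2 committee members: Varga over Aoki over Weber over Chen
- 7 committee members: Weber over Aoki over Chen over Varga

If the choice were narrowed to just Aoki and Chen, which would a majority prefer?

Ballots ranking Aoki above Chen: 4 + 2 + 3 + 2 + 7 = 18.
Ballots ranking Chen above Aoki: 23 − 18 = 5.
Aoki wins the head-to-head 18–5.

Aoki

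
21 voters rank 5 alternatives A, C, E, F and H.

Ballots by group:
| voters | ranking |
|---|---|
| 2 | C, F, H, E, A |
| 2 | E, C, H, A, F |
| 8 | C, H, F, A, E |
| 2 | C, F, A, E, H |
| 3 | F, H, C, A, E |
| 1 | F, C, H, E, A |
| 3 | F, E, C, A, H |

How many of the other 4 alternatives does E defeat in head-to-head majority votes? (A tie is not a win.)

E against each rival (21 voters):
E vs A: E preferred on 2+2+1+3 = 8 ballots; A wins 13–8.
E vs C: C wins 16–5.
E vs F: 2 to 19, F.
E vs H: 2+2+3 = 7 for E, 14 for H — H by 14–7.
E beats no one; loses to A, C, F, H — 0 pairwise wins.

0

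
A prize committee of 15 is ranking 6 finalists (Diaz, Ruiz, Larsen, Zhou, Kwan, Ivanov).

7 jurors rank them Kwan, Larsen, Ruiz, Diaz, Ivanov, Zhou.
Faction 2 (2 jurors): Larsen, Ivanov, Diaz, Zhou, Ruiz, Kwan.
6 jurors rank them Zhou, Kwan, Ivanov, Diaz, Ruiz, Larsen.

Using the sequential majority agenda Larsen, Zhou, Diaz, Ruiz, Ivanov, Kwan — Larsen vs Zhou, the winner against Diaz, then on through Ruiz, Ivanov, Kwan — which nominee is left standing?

Kwan

Round 1: Larsen vs Zhou — 9–6, Larsen advances.
Round 2: Larsen vs Diaz — 9–6, Larsen advances.
Round 3: Larsen vs Ruiz — 9–6, Larsen advances.
Round 4: Larsen vs Ivanov — 9–6, Larsen advances.
Round 5: Larsen vs Kwan — 2–13, Kwan advances.
The agenda winner is Kwan.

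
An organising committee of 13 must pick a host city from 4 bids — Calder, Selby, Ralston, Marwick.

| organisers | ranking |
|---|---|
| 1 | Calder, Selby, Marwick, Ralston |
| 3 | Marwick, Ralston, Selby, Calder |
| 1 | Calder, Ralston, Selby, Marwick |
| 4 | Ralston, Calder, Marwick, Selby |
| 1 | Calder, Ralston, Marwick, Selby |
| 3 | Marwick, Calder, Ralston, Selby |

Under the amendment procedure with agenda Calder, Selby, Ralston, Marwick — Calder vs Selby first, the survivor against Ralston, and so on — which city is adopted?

Round 1: Calder vs Selby — 10–3, Calder advances.
Round 2: Calder vs Ralston — 6–7, Ralston advances.
Round 3: Ralston vs Marwick — 6–7, Marwick advances.
The agenda winner is Marwick.

Marwick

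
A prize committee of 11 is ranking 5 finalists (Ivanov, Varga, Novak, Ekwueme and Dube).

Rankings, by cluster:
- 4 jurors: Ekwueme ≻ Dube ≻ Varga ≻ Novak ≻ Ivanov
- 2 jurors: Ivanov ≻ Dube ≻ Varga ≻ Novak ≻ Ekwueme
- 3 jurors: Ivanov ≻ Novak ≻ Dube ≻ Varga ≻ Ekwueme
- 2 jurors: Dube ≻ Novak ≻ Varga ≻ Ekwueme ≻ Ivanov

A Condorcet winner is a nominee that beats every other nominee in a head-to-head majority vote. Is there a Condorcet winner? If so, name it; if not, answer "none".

Dube

Check each pair by majority over 11 ballots:
Ivanov vs Varga: Ivanov is ranked higher on 2+3 = 5 ballots, Varga on 6. Varga wins 6–5.
Ivanov vs Novak: 5 to 6, Novak.
Ivanov vs Ekwueme: Ivanov is ranked higher on 2+3 = 5 ballots, Ekwueme on 6. Ekwueme wins 6–5.
Ivanov vs Dube: Ivanov preferred on 2+3 = 5 ballots; Dube wins 6–5.
Varga vs Novak: Varga is ranked higher on 4+2 = 6 ballots, Novak on 5. Varga wins 6–5.
Varga vs Ekwueme: 7 to 4, Varga.
Varga vs Dube: Varga is ranked higher on 0 ballots, Dube on 11. Dube wins 11–0.
Novak vs Ekwueme: 7 to 4, Novak.
Novak vs Dube: 3 for Novak, 8 for Dube — Dube by 8–3.
Ekwueme vs Dube: Ekwueme is ranked higher on 4 ballots, Dube on 7. Dube wins 7–4.
Dube defeats every rival head-to-head and is the Condorcet winner.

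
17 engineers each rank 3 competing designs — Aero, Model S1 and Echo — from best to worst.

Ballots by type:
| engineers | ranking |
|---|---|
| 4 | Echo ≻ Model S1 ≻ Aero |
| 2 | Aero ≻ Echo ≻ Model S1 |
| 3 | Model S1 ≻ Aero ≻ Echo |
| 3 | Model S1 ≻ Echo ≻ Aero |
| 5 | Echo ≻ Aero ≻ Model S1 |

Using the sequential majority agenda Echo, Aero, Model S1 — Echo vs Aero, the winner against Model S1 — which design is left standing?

Echo

Round 1: Echo vs Aero — 12–5, Echo advances.
Round 2: Echo vs Model S1 — 11–6, Echo advances.
Echo survives the agenda.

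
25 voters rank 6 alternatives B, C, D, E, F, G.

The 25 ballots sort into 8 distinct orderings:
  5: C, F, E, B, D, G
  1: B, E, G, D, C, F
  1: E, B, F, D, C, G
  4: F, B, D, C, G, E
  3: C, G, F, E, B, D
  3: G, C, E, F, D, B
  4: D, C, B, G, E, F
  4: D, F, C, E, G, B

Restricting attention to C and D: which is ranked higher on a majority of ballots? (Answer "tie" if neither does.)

D

Ballots ranking C above D: 5 + 3 + 3 = 11.
Ballots ranking D above C: 25 − 11 = 14.
D wins the head-to-head 14–11.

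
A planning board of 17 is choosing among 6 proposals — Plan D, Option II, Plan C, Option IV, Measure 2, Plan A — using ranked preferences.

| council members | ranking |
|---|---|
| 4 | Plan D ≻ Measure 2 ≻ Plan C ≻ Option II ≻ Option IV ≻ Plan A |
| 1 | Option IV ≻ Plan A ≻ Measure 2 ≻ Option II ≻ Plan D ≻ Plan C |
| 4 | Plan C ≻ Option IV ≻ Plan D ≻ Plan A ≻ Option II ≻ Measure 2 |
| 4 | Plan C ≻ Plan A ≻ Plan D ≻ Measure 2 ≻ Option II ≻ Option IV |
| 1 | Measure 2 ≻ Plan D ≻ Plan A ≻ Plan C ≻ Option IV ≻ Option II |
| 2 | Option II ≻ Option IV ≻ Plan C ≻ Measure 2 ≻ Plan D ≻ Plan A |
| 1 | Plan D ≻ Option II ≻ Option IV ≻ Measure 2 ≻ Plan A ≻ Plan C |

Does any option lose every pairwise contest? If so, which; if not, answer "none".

Head-to-head results (17 council members):
Plan D vs Option II: Plan D is ranked higher on 4+4+4+1+1 = 14 ballots, Option II on 3. Plan D wins 14–3.
Plan D vs Plan C: Plan D is ranked higher on 4+1+1+1 = 7 ballots, Plan C on 10. Plan C wins 10–7.
Plan D vs Option IV: Plan D preferred on 4+4+1+1 = 10 ballots; Plan D wins 10–7.
Plan D vs Measure 2: Plan D preferred on 4+4+4+1 = 13 ballots; Plan D wins 13–4.
Plan D vs Plan A: 12 to 5, Plan D.
Option II vs Plan C: 1+2+1 = 4 for Option II, 13 for Plan C — Plan C by 13–4.
Option II vs Option IV: Option II wins 11–6.
Option II vs Measure 2: 4+2+1 = 7 for Option II, 10 for Measure 2 — Measure 2 by 10–7.
Option II vs Plan A: Option II is ranked higher on 4+2+1 = 7 ballots, Plan A on 10. Plan A wins 10–7.
Plan C vs Option IV: Plan C wins 13–4.
Plan C vs Measure 2: Plan C preferred on 4+4+2 = 10 ballots; Plan C wins 10–7.
Plan C vs Plan A: 14 to 3, Plan C.
Option IV vs Measure 2: Measure 2, 9–8.
Option IV vs Plan A: 12 to 5, Option IV.
Measure 2–Plan A: Plan A 9–8.
Every option wins at least one matchup (Plan D beats Option II; Option II beats Option IV; Plan C beats Plan D; Option IV beats Plan A; Measure 2 beats Option II; Plan A beats Option II), so there is no Condorcet loser.

none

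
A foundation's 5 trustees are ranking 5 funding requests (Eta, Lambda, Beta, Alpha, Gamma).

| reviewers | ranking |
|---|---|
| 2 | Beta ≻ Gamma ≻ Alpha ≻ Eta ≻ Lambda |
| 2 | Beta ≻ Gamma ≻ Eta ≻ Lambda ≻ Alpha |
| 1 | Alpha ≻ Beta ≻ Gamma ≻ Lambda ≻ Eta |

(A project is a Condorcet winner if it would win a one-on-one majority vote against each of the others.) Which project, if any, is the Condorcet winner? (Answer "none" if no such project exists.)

Beta

Head-to-head results (5 reviewers):
Eta vs Lambda: Eta preferred on 2+2 = 4 ballots; Eta wins 4–1.
Eta vs Beta: Eta is ranked higher on 0 ballots, Beta on 5. Beta wins 5–0.
Eta vs Alpha: 2 to 3, Alpha.
Eta vs Gamma: 0 to 5, Gamma.
Lambda vs Beta: 0 for Lambda, 5 for Beta — Beta by 5–0.
Lambda vs Alpha: Lambda preferred on 2 ballots; Alpha wins 3–2.
Lambda vs Gamma: 0 for Lambda, 5 for Gamma — Gamma by 5–0.
Beta–Alpha: Beta 4–1.
Beta vs Gamma: Beta, 5–0.
Alpha–Gamma: Gamma 4–1.
Only Beta has no losses; Beta is the Condorcet winner.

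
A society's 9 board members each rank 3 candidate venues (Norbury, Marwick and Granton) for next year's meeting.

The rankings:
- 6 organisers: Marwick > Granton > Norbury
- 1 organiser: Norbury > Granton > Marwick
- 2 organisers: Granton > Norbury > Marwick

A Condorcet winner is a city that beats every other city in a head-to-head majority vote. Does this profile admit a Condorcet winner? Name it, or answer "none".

Marwick

Head-to-head results (9 organisers):
Norbury vs Marwick: 1+2 = 3 for Norbury, 6 for Marwick — Marwick by 6–3.
Norbury vs Granton: Granton wins 8–1.
Marwick–Granton: Marwick 6–3.
Marwick beats each of Norbury, Granton — Marwick is the Condorcet winner.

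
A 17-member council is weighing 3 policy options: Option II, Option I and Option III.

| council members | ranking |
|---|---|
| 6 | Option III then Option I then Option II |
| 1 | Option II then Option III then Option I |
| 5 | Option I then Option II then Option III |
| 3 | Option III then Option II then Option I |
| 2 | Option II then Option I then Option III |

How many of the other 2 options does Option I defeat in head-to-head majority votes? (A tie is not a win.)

Option I against each rival (17 council members):
Option I vs Option II: Option I preferred on 6+5 = 11 ballots; Option I wins 11–6.
Option I vs Option III: Option I is ranked higher on 5+2 = 7 ballots, Option III on 10. Option III wins 10–7.
Option I beats Option II; loses to Option III — 1 pairwise win.

1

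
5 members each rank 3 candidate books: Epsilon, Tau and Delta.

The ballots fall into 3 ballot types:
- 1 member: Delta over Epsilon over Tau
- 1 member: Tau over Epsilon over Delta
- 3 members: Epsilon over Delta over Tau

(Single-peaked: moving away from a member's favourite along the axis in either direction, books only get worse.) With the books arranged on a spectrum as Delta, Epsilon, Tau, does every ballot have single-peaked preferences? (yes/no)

yes

Axis positions: Delta=1, Epsilon=2, Tau=3.
Ballot type 1 (peak Delta at position 1): ranking walks positions 1-2-3, expanding outward from the peak — single-peaked.
Ballot type 2 (peak Tau at position 3): ranking walks positions 3-2-1, expanding outward from the peak — single-peaked.
Ballot type 3 (peak Epsilon at position 2): ranking walks positions 2-1-3, expanding outward from the peak — single-peaked.
Every ranking is single-peaked on this axis.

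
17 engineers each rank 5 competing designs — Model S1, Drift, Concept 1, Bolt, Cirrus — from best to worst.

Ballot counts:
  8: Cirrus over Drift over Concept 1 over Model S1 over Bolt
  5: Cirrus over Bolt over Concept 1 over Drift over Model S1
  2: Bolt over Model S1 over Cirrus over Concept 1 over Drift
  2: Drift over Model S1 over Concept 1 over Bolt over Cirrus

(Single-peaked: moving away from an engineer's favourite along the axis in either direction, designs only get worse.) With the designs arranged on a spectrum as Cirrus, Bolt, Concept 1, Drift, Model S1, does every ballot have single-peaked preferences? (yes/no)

no

Axis positions: Cirrus=1, Bolt=2, Concept 1=3, Drift=4, Model S1=5.
Bloc 1: ranking walks positions 1-4-3-5-2; Drift is ranked above Bolt even though Bolt lies between Drift and the peak Cirrus on the axis — preferences dip and rise again. Not single-peaked.
Bloc 2 (peak Cirrus at position 1): ranking walks positions 1-2-3-4-5, expanding outward from the peak — single-peaked.
Bloc 3: ranking walks positions 2-5-1-3-4; Model S1 is ranked above Concept 1 even though Concept 1 lies between Model S1 and the peak Bolt on the axis — preferences dip and rise again. Not single-peaked.
Bloc 4 (peak Drift at position 4): ranking walks positions 4-5-3-2-1, expanding outward from the peak — single-peaked.
Bloc 1 violates single-peakedness, so the profile is not single-peaked on this axis.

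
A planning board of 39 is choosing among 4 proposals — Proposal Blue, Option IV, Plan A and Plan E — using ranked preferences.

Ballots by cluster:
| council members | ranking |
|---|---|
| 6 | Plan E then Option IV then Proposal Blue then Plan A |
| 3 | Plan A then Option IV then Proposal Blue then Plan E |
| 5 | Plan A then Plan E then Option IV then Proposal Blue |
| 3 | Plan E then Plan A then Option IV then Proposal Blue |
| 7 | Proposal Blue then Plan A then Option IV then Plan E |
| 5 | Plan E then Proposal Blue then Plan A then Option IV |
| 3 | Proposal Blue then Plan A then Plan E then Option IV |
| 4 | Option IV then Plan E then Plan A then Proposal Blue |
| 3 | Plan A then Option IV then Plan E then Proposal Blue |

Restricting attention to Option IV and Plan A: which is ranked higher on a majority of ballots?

Ballots ranking Option IV above Plan A: 6 + 4 = 10.
Ballots ranking Plan A above Option IV: 39 − 10 = 29.
Plan A wins the head-to-head 29–10.

Plan A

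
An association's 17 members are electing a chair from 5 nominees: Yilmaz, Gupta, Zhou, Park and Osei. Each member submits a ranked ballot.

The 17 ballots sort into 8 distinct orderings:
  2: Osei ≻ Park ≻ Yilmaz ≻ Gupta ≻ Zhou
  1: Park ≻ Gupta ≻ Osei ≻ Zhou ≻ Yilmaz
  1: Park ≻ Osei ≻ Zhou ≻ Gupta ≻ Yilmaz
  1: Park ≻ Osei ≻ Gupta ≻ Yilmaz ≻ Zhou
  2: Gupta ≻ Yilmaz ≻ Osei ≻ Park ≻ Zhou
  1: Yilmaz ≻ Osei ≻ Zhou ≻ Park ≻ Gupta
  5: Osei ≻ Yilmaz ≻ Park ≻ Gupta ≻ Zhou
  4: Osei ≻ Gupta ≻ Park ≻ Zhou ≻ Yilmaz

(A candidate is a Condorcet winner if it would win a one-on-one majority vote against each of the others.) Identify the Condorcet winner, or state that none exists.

Osei

Head-to-head results (17 voters):
Yilmaz vs Gupta: Gupta, 9–8.
Yilmaz–Zhou: Yilmaz 11–6.
Yilmaz vs Park: Park wins 9–8.
Yilmaz vs Osei: Osei wins 14–3.
Gupta vs Zhou: Gupta, 15–2.
Gupta vs Park: Park, 11–6.
Gupta–Osei: Osei 14–3.
Zhou–Park: Park 16–1.
Zhou–Osei: Osei 17–0.
Park vs Osei: Osei wins 14–3.
Osei wins every pairwise contest, so Osei is the Condorcet winner.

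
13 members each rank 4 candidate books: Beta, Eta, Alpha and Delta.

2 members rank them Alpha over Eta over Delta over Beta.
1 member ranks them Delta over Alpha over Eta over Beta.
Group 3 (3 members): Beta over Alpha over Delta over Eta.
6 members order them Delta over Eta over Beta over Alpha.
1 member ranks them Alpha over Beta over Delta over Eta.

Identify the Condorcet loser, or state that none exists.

none

Head-to-head results (13 members):
Beta–Eta: Eta 9–4.
Beta vs Alpha: Beta, 9–4.
Beta–Delta: Delta 9–4.
Eta vs Alpha: Eta is ranked higher on 6 ballots, Alpha on 7. Alpha wins 7–6.
Eta vs Delta: Eta is ranked higher on 2 ballots, Delta on 11. Delta wins 11–2.
Alpha vs Delta: Alpha is ranked higher on 2+3+1 = 6 ballots, Delta on 7. Delta wins 7–6.
Every book wins at least one matchup (Beta beats Alpha; Eta beats Beta; Alpha beats Eta; Delta beats Beta), so there is no Condorcet loser.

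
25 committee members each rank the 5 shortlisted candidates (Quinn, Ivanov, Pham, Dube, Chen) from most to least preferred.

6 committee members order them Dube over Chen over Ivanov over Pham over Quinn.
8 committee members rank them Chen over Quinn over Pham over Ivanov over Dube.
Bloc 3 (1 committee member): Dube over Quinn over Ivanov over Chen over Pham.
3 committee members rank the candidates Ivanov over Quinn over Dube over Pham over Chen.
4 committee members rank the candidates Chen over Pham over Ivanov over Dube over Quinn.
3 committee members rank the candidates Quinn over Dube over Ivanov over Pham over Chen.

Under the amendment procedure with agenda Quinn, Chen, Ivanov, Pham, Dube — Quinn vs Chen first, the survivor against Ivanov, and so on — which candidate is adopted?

Round 1: Quinn vs Chen — 7–18, Chen advances.
Round 2: Chen vs Ivanov — 18–7, Chen advances.
Round 3: Chen vs Pham — 19–6, Chen advances.
Round 4: Chen vs Dube — 12–13, Dube advances.
Dube survives the agenda.

Dube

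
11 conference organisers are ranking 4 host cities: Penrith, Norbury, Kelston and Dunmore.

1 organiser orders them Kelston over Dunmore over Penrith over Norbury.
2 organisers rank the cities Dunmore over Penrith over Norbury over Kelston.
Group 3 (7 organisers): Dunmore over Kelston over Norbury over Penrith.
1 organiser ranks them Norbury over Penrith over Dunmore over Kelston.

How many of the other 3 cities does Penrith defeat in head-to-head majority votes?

Penrith against each rival (11 organisers):
Penrith vs Norbury: 3 to 8, Norbury.
Penrith–Kelston: Kelston 8–3.
Penrith vs Dunmore: Penrith preferred on 1 ballot; Dunmore wins 10–1.
Penrith beats no one; loses to Norbury, Kelston, Dunmore — 0 pairwise wins.

0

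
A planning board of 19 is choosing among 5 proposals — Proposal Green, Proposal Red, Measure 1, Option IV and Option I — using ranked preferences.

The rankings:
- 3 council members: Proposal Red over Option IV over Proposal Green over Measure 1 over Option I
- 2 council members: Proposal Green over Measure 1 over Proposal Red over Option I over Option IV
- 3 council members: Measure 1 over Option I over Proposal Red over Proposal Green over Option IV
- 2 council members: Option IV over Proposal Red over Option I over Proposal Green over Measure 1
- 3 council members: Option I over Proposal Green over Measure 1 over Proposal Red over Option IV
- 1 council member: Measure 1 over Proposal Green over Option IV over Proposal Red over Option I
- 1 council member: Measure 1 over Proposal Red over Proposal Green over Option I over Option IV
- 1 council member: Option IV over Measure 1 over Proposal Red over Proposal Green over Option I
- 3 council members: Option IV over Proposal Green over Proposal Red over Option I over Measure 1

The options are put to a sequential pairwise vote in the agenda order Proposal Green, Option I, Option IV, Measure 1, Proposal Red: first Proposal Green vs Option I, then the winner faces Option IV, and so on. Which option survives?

Proposal Red

Round 1: Proposal Green vs Option I — 11–8, Proposal Green advances.
Round 2: Proposal Green vs Option IV — 10–9, Proposal Green advances.
Round 3: Proposal Green vs Measure 1 — 13–6, Proposal Green advances.
Round 4: Proposal Green vs Proposal Red — 9–10, Proposal Red advances.
Proposal Red survives the agenda.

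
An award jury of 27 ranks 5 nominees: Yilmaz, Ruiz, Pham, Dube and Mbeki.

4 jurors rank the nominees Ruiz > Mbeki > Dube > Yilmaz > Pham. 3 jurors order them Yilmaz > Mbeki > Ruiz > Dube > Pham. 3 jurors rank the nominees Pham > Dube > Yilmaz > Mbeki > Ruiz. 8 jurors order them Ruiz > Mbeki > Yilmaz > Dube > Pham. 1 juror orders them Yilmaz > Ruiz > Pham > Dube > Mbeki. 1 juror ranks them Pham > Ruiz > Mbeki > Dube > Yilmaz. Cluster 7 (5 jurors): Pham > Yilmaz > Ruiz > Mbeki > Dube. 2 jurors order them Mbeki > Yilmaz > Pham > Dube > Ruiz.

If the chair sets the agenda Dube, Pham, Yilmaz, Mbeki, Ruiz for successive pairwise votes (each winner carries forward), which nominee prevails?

Round 1: Dube vs Pham — 15–12, Dube advances.
Round 2: Dube vs Yilmaz — 8–19, Yilmaz advances.
Round 3: Yilmaz vs Mbeki — 12–15, Mbeki advances.
Round 4: Mbeki vs Ruiz — 8–19, Ruiz advances.
The agenda winner is Ruiz.

Ruiz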